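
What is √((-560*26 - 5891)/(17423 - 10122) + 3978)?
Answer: √4324416123/1043 ≈ 63.049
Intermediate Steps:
√((-560*26 - 5891)/(17423 - 10122) + 3978) = √((-14560 - 5891)/7301 + 3978) = √(-20451*1/7301 + 3978) = √(-20451/7301 + 3978) = √(29022927/7301) = √4324416123/1043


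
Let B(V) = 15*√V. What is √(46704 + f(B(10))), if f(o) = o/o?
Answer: √46705 ≈ 216.11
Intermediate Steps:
f(o) = 1
√(46704 + f(B(10))) = √(46704 + 1) = √46705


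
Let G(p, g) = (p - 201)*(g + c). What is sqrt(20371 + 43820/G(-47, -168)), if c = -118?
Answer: sqrt(1601330493191)/8866 ≈ 142.73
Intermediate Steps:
G(p, g) = (-201 + p)*(-118 + g) (G(p, g) = (p - 201)*(g - 118) = (-201 + p)*(-118 + g))
sqrt(20371 + 43820/G(-47, -168)) = sqrt(20371 + 43820/(23718 - 201*(-168) - 118*(-47) - 168*(-47))) = sqrt(20371 + 43820/(23718 + 33768 + 5546 + 7896)) = sqrt(20371 + 43820/70928) = sqrt(20371 + 43820*(1/70928)) = sqrt(20371 + 10955/17732) = sqrt(361229527/17732) = sqrt(1601330493191)/8866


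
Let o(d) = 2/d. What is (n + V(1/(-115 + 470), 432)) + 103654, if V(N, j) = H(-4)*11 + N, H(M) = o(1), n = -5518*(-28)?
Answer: 91653901/355 ≈ 2.5818e+5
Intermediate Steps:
n = 154504
H(M) = 2 (H(M) = 2/1 = 2*1 = 2)
V(N, j) = 22 + N (V(N, j) = 2*11 + N = 22 + N)
(n + V(1/(-115 + 470), 432)) + 103654 = (154504 + (22 + 1/(-115 + 470))) + 103654 = (154504 + (22 + 1/355)) + 103654 = (154504 + 7811/355) + 103654 = 54856731/355 + 103654 = 91653901/355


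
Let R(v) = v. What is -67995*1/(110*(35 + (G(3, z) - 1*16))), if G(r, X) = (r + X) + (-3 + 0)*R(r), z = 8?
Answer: -4533/154 ≈ -29.435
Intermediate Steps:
G(r, X) = X - 2*r (G(r, X) = (r + X) + (-3 + 0)*r = (X + r) - 3*r = X - 2*r)
-67995*1/(110*(35 + (G(3, z) - 1*16))) = -67995*1/(110*(35 + ((8 - 2*3) - 1*16))) = -67995*1/(110*(35 + ((8 - 6) - 16))) = -67995*1/(110*(35 + (2 - 16))) = -67995*1/(110*(35 - 14)) = -67995/(110*21) = -67995/2310 = -67995*1/2310 = -4533/154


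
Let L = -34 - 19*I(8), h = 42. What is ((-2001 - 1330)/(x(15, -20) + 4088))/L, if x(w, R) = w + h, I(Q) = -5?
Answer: -3331/252845 ≈ -0.013174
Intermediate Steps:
x(w, R) = 42 + w (x(w, R) = w + 42 = 42 + w)
L = 61 (L = -34 - 19*(-5) = -34 + 95 = 61)
((-2001 - 1330)/(x(15, -20) + 4088))/L = ((-2001 - 1330)/((42 + 15) + 4088))/61 = -3331/(57 + 4088)*(1/61) = -3331/4145*(1/61) = -3331*1/4145*(1/61) = -3331/4145*1/61 = -3331/252845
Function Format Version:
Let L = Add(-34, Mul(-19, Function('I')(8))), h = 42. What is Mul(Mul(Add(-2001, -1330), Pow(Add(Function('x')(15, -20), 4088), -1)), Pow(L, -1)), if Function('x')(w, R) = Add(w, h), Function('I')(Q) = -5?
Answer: Rational(-3331, 252845) ≈ -0.013174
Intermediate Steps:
Function('x')(w, R) = Add(42, w) (Function('x')(w, R) = Add(w, 42) = Add(42, w))
L = 61 (L = Add(-34, Mul(-19, -5)) = Add(-34, 95) = 61)
Mul(Mul(Add(-2001, -1330), Pow(Add(Function('x')(15, -20), 4088), -1)), Pow(L, -1)) = Mul(Mul(Add(-2001, -1330), Pow(Add(Add(42, 15), 4088), -1)), Pow(61, -1)) = Mul(Mul(-3331, Pow(Add(57, 4088), -1)), Rational(1, 61)) = Mul(Mul(-3331, Pow(4145, -1)), Rational(1, 61)) = Mul(Mul(-3331, Rational(1, 4145)), Rational(1, 61)) = Mul(Rational(-3331, 4145), Rational(1, 61)) = Rational(-3331, 252845)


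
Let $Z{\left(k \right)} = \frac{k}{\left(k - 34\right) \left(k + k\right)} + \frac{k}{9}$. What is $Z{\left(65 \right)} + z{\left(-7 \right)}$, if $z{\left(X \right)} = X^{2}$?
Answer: $\frac{31381}{558} \approx 56.238$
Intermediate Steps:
$Z{\left(k \right)} = \frac{1}{2 \left(-34 + k\right)} + \frac{k}{9}$ ($Z{\left(k \right)} = \frac{k}{\left(-34 + k\right) 2 k} + k \frac{1}{9} = \frac{k}{2 k \left(-34 + k\right)} + \frac{k}{9} = k \frac{1}{2 k \left(-34 + k\right)} + \frac{k}{9} = \frac{1}{2 \left(-34 + k\right)} + \frac{k}{9}$)
$Z{\left(65 \right)} + z{\left(-7 \right)} = \frac{9 - 4420 + 2 \cdot 65^{2}}{18 \left(-34 + 65\right)} + \left(-7\right)^{2} = \frac{9 - 4420 + 2 \cdot 4225}{18 \cdot 31} + 49 = \frac{1}{18} \cdot \frac{1}{31} \left(9 - 4420 + 8450\right) + 49 = \frac{1}{18} \cdot \frac{1}{31} \cdot 4039 + 49 = \frac{4039}{558} + 49 = \frac{31381}{558}$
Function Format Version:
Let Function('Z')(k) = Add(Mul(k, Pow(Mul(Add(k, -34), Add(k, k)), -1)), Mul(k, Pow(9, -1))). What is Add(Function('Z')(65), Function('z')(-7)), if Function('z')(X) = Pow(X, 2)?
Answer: Rational(31381, 558) ≈ 56.238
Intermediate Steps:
Function('Z')(k) = Add(Mul(Rational(1, 2), Pow(Add(-34, k), -1)), Mul(Rational(1, 9), k)) (Function('Z')(k) = Add(Mul(k, Pow(Mul(Add(-34, k), Mul(2, k)), -1)), Mul(k, Rational(1, 9))) = Add(Mul(k, Pow(Mul(2, k, Add(-34, k)), -1)), Mul(Rational(1, 9), k)) = Add(Mul(k, Mul(Rational(1, 2), Pow(k, -1), Pow(Add(-34, k), -1))), Mul(Rational(1, 9), k)) = Add(Mul(Rational(1, 2), Pow(Add(-34, k), -1)), Mul(Rational(1, 9), k)))
Add(Function('Z')(65), Function('z')(-7)) = Add(Mul(Rational(1, 18), Pow(Add(-34, 65), -1), Add(9, Mul(-68, 65), Mul(2, Pow(65, 2)))), Pow(-7, 2)) = Add(Mul(Rational(1, 18), Pow(31, -1), Add(9, -4420, Mul(2, 4225))), 49) = Add(Mul(Rational(1, 18), Rational(1, 31), Add(9, -4420, 8450)), 49) = Add(Mul(Rational(1, 18), Rational(1, 31), 4039), 49) = Add(Rational(4039, 558), 49) = Rational(31381, 558)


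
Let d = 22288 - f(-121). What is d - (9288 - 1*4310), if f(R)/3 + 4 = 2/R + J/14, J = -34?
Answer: 14677947/847 ≈ 17329.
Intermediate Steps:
f(R) = -135/7 + 6/R (f(R) = -12 + 3*(2/R - 34/14) = -12 + 3*(2/R - 34*1/14) = -12 + 3*(2/R - 17/7) = -12 + 3*(-17/7 + 2/R) = -12 + (-51/7 + 6/R) = -135/7 + 6/R)
d = 18894313/847 (d = 22288 - (-135/7 + 6/(-121)) = 22288 - (-135/7 + 6*(-1/121)) = 22288 - (-135/7 - 6/121) = 22288 - 1*(-16377/847) = 22288 + 16377/847 = 18894313/847 ≈ 22307.)
d - (9288 - 1*4310) = 18894313/847 - (9288 - 1*4310) = 18894313/847 - (9288 - 4310) = 18894313/847 - 1*4978 = 18894313/847 - 4978 = 14677947/847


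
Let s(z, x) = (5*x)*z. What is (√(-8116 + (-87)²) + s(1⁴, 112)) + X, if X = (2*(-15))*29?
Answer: -310 + I*√547 ≈ -310.0 + 23.388*I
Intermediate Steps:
s(z, x) = 5*x*z
X = -870 (X = -30*29 = -870)
(√(-8116 + (-87)²) + s(1⁴, 112)) + X = (√(-8116 + (-87)²) + 5*112*1⁴) - 870 = (√(-8116 + 7569) + 5*112*1) - 870 = (√(-547) + 560) - 870 = (I*√547 + 560) - 870 = (560 + I*√547) - 870 = -310 + I*√547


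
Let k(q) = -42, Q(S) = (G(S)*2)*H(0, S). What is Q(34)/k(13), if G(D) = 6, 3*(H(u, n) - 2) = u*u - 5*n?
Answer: 328/21 ≈ 15.619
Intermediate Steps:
H(u, n) = 2 - 5*n/3 + u²/3 (H(u, n) = 2 + (u*u - 5*n)/3 = 2 + (u² - 5*n)/3 = 2 + (-5*n/3 + u²/3) = 2 - 5*n/3 + u²/3)
Q(S) = 24 - 20*S (Q(S) = (6*2)*(2 - 5*S/3 + (⅓)*0²) = 12*(2 - 5*S/3 + (⅓)*0) = 12*(2 - 5*S/3 + 0) = 12*(2 - 5*S/3) = 24 - 20*S)
Q(34)/k(13) = (24 - 20*34)/(-42) = (24 - 680)*(-1/42) = -656*(-1/42) = 328/21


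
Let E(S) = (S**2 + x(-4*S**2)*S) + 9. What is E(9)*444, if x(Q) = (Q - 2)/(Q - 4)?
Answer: 1801197/41 ≈ 43932.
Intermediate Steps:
x(Q) = (-2 + Q)/(-4 + Q)
E(S) = 9 + S**2 + S*(-2 - 4*S**2)/(-4 - 4*S**2) (E(S) = (S**2 + ((-2 - 4*S**2)/(-4 - 4*S**2))*S) + 9 = (S**2 + S*(-2 - 4*S**2)/(-4 - 4*S**2)) + 9 = 9 + S**2 + S*(-2 - 4*S**2)/(-4 - 4*S**2))
E(9)*444 = ((9 + 9**3 + 9**4 + (1/2)*9 + 10*9**2)/(1 + 9**2))*444 = ((9 + 729 + 6561 + 9/2 + 10*81)/(1 + 81))*444 = ((9 + 729 + 6561 + 9/2 + 810)/82)*444 = ((1/82)*(16227/2))*444 = (16227/164)*444 = 1801197/41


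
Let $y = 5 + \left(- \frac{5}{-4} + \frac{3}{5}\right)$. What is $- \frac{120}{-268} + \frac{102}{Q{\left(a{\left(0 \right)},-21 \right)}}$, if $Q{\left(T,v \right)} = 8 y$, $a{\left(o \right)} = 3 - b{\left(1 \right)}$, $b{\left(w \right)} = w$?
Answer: $\frac{21195}{9179} \approx 2.3091$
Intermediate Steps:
$y = \frac{137}{20}$ ($y = 5 + \left(\left(-5\right) \left(- \frac{1}{4}\right) + 3 \cdot \frac{1}{5}\right) = 5 + \left(\frac{5}{4} + \frac{3}{5}\right) = 5 + \frac{37}{20} = \frac{137}{20} \approx 6.85$)
$a{\left(o \right)} = 2$ ($a{\left(o \right)} = 3 - 1 = 2$)
$Q{\left(T,v \right)} = \frac{274}{5}$ ($Q{\left(T,v \right)} = 8 \cdot \frac{137}{20} = \frac{274}{5}$)
$- \frac{120}{-268} + \frac{102}{Q{\left(a{\left(0 \right)},-21 \right)}} = - \frac{120}{-268} + \frac{102}{\frac{274}{5}} = \left(-120\right) \left(- \frac{1}{268}\right) + 102 \cdot \frac{5}{274} = \frac{30}{67} + \frac{255}{137} = \frac{21195}{9179}$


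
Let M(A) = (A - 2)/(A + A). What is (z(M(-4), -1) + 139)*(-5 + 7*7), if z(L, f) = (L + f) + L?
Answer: 6138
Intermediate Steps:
M(A) = (-2 + A)/(2*A) (M(A) = (-2 + A)/((2*A)) = (-2 + A)*(1/(2*A)) = (-2 + A)/(2*A))
z(L, f) = f + 2*L
(z(M(-4), -1) + 139)*(-5 + 7*7) = ((-1 + 2*((1/2)*(-2 - 4)/(-4))) + 139)*(-5 + 7*7) = ((-1 + 2*((1/2)*(-1/4)*(-6))) + 139)*(-5 + 49) = ((-1 + 2*(3/4)) + 139)*44 = ((-1 + 3/2) + 139)*44 = (1/2 + 139)*44 = (279/2)*44 = 6138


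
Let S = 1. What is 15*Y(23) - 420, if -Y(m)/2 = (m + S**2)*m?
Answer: -16980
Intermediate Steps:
Y(m) = -2*m*(1 + m) (Y(m) = -2*(m + 1**2)*m = -2*(m + 1)*m = -2*(1 + m)*m = -2*m*(1 + m))
15*Y(23) - 420 = 15*(-2*23*(1 + 23)) - 420 = 15*(-2*23*24) - 420 = 15*(-1104) - 420 = -16560 - 420 = -16980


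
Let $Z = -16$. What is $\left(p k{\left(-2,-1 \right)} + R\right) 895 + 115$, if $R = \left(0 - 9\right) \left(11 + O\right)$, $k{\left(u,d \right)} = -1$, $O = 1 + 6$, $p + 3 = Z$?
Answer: $-127870$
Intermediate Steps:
$p = -19$ ($p = -3 - 16 = -19$)
$O = 7$
$R = -162$ ($R = \left(0 - 9\right) \left(11 + 7\right) = \left(-9\right) 18 = -162$)
$\left(p k{\left(-2,-1 \right)} + R\right) 895 + 115 = \left(\left(-19\right) \left(-1\right) - 162\right) 895 + 115 = \left(19 - 162\right) 895 + 115 = \left(-143\right) 895 + 115 = -127985 + 115 = -127870$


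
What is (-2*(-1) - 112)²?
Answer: 12100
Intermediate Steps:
(-2*(-1) - 112)² = (2 - 112)² = (-110)² = 12100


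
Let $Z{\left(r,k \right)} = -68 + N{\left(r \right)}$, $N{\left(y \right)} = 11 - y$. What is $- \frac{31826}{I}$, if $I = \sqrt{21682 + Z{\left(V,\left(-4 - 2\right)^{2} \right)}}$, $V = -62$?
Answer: $- \frac{31826 \sqrt{21687}}{21687} \approx -216.11$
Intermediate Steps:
$Z{\left(r,k \right)} = -57 - r$ ($Z{\left(r,k \right)} = -68 - \left(-11 + r\right) = -57 - r$)
$I = \sqrt{21687}$ ($I = \sqrt{21682 - -5} = \sqrt{21682 + \left(-57 + 62\right)} = \sqrt{21682 + 5} = \sqrt{21687} \approx 147.27$)
$- \frac{31826}{I} = - \frac{31826}{\sqrt{21687}} = - 31826 \frac{\sqrt{21687}}{21687} = - \frac{31826 \sqrt{21687}}{21687}$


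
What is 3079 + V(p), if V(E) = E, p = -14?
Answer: 3065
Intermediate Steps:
3079 + V(p) = 3079 - 14 = 3065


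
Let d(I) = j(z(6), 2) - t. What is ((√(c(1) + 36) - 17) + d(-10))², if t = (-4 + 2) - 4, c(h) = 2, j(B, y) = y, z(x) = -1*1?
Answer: (9 - √38)² ≈ 8.0405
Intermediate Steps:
z(x) = -1
t = -6 (t = -2 - 4 = -6)
d(I) = 8 (d(I) = 2 - 1*(-6) = 2 + 6 = 8)
((√(c(1) + 36) - 17) + d(-10))² = ((√(2 + 36) - 17) + 8)² = ((√38 - 17) + 8)² = ((-17 + √38) + 8)² = (-9 + √38)²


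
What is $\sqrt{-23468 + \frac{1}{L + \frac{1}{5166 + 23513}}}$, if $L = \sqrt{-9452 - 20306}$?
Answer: $\sqrt{\frac{5211 - 673038772 i \sqrt{29758}}{1 + 28679 i \sqrt{29758}}} \approx 2.0 \cdot 10^{-5} - 153.19 i$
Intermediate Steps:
$L = i \sqrt{29758}$ ($L = \sqrt{-29758} = i \sqrt{29758} \approx 172.51 i$)
$\sqrt{-23468 + \frac{1}{L + \frac{1}{5166 + 23513}}} = \sqrt{-23468 + \frac{1}{i \sqrt{29758} + \frac{1}{5166 + 23513}}} = \sqrt{-23468 + \frac{1}{i \sqrt{29758} + \frac{1}{28679}}} = \sqrt{-23468 + \frac{1}{\frac{1}{28679} + i \sqrt{29758}}}$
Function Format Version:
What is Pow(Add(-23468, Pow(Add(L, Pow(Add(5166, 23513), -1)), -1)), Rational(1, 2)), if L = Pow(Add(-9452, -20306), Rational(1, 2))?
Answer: Pow(Mul(Pow(Add(1, Mul(28679, I, Pow(29758, Rational(1, 2)))), -1), Add(5211, Mul(-673038772, I, Pow(29758, Rational(1, 2))))), Rational(1, 2)) ≈ Add(0.e-5, Mul(-153.19, I))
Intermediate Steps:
L = Mul(I, Pow(29758, Rational(1, 2))) (L = Pow(-29758, Rational(1, 2)) = Mul(I, Pow(29758, Rational(1, 2))) ≈ Mul(172.51, I))
Pow(Add(-23468, Pow(Add(L, Pow(Add(5166, 23513), -1)), -1)), Rational(1, 2)) = Pow(Add(-23468, Pow(Add(Mul(I, Pow(29758, Rational(1, 2))), Pow(Add(5166, 23513), -1)), -1)), Rational(1, 2)) = Pow(Add(-23468, Pow(Add(Mul(I, Pow(29758, Rational(1, 2))), Pow(28679, -1)), -1)), Rational(1, 2)) = Pow(Add(-23468, Pow(Add(Mul(I, Pow(29758, Rational(1, 2))), Rational(1, 28679)), -1)), Rational(1, 2)) = Pow(Add(-23468, Pow(Add(Rational(1, 28679), Mul(I, Pow(29758, Rational(1, 2)))), -1)), Rational(1, 2))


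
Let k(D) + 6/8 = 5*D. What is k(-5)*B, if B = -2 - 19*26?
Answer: 12772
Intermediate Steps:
k(D) = -¾ + 5*D
B = -496 (B = -2 - 494 = -496)
k(-5)*B = (-¾ + 5*(-5))*(-496) = (-¾ - 25)*(-496) = -103/4*(-496) = 12772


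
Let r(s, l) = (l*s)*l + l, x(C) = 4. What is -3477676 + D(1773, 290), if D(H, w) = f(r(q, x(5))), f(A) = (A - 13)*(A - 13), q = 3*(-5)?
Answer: -3415675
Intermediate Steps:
q = -15
r(s, l) = l + s*l² (r(s, l) = s*l² + l = l + s*l²)
f(A) = (-13 + A)² (f(A) = (-13 + A)*(-13 + A) = (-13 + A)²)
D(H, w) = 62001 (D(H, w) = (-13 + 4*(1 + 4*(-15)))² = (-13 + 4*(1 - 60))² = (-13 + 4*(-59))² = (-13 - 236)² = (-249)² = 62001)
-3477676 + D(1773, 290) = -3477676 + 62001 = -3415675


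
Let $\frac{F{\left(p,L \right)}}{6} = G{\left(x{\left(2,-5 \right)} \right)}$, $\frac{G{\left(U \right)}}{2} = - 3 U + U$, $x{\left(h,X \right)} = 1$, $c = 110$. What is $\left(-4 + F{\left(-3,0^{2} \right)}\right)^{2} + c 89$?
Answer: $10574$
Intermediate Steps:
$G{\left(U \right)} = - 4 U$ ($G{\left(U \right)} = 2 \left(- 3 U + U\right) = 2 \left(- 2 U\right) = - 4 U$)
$F{\left(p,L \right)} = -24$ ($F{\left(p,L \right)} = 6 \left(\left(-4\right) 1\right) = 6 \left(-4\right) = -24$)
$\left(-4 + F{\left(-3,0^{2} \right)}\right)^{2} + c 89 = \left(-4 - 24\right)^{2} + 110 \cdot 89 = \left(-28\right)^{2} + 9790 = 784 + 9790 = 10574$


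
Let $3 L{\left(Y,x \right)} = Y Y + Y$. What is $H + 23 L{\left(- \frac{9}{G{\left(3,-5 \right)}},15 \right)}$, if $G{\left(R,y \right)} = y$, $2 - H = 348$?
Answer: $- \frac{7684}{25} \approx -307.36$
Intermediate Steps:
$H = -346$ ($H = 2 - 348 = -346$)
$L{\left(Y,x \right)} = \frac{Y}{3} + \frac{Y^{2}}{3}$ ($L{\left(Y,x \right)} = \frac{Y Y + Y}{3} = \frac{Y^{2} + Y}{3} = \frac{Y + Y^{2}}{3} = \frac{Y}{3} + \frac{Y^{2}}{3}$)
$H + 23 L{\left(- \frac{9}{G{\left(3,-5 \right)}},15 \right)} = -346 + 23 \frac{- \frac{9}{-5} \left(1 - \frac{9}{-5}\right)}{3} = -346 + 23 \frac{\left(-9\right) \left(- \frac{1}{5}\right) \left(1 - - \frac{9}{5}\right)}{3} = -346 + 23 \cdot \frac{1}{3} \cdot \frac{9}{5} \left(1 + \frac{9}{5}\right) = -346 + 23 \cdot \frac{1}{3} \cdot \frac{9}{5} \cdot \frac{14}{5} = -346 + 23 \cdot \frac{42}{25} = -346 + \frac{966}{25} = - \frac{7684}{25}$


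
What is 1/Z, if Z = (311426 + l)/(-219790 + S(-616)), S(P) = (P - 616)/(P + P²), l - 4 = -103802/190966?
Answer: -12906518461516/18287774555235 ≈ -0.70575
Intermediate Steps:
l = 330031/95483 (l = 4 - 103802/190966 = 4 - 103802*1/190966 = 4 - 51901/95483 = 330031/95483 ≈ 3.4564)
S(P) = (-616 + P)/(P + P²)
Z = -18287774555235/12906518461516 (Z = (311426 + 330031/95483)/(-219790 + (-616 - 616)/((-616)*(1 - 616))) = 29736218789/(95483*(-219790 - 1/616*(-1232)/(-615))) = 29736218789/(95483*(-219790 - 1/616*(-1/615)*(-1232))) = 29736218789/(95483*(-219790 - 2/615)) = 29736218789/(95483*(-135170852/615)) = (29736218789/95483)*(-615/135170852) = -18287774555235/12906518461516 ≈ -1.4169)
1/Z = 1/(-18287774555235/12906518461516) = -12906518461516/18287774555235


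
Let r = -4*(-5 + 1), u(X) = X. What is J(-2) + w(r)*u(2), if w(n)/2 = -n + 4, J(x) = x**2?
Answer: -44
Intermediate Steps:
r = 16 (r = -4*(-4) = 16)
w(n) = 8 - 2*n (w(n) = 2*(-n + 4) = 2*(4 - n) = 8 - 2*n)
J(-2) + w(r)*u(2) = (-2)**2 + (8 - 2*16)*2 = 4 + (8 - 32)*2 = 4 - 24*2 = 4 - 48 = -44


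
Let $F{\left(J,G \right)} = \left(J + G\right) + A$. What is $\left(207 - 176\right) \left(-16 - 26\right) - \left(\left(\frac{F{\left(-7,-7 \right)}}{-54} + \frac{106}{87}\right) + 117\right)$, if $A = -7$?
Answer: $- \frac{741557}{522} \approx -1420.6$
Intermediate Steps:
$F{\left(J,G \right)} = -7 + G + J$ ($F{\left(J,G \right)} = \left(J + G\right) - 7 = \left(G + J\right) - 7 = -7 + G + J$)
$\left(207 - 176\right) \left(-16 - 26\right) - \left(\left(\frac{F{\left(-7,-7 \right)}}{-54} + \frac{106}{87}\right) + 117\right) = \left(207 - 176\right) \left(-16 - 26\right) - \left(\left(\frac{-7 - 7 - 7}{-54} + \frac{106}{87}\right) + 117\right) = 31 \left(-42\right) - \left(\left(\left(-21\right) \left(- \frac{1}{54}\right) + 106 \cdot \frac{1}{87}\right) + 117\right) = -1302 - \left(\left(\frac{7}{18} + \frac{106}{87}\right) + 117\right) = -1302 - \left(\frac{839}{522} + 117\right) = -1302 - \frac{61913}{522} = - \frac{741557}{522}$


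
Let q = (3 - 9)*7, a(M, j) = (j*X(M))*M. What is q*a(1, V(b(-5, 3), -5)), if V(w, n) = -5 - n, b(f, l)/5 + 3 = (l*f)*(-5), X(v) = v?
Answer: 0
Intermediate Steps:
b(f, l) = -15 - 25*f*l (b(f, l) = -15 + 5*((l*f)*(-5)) = -15 + 5*((f*l)*(-5)) = -15 + 5*(-5*f*l) = -15 - 25*f*l)
a(M, j) = j*M² (a(M, j) = (j*M)*M = (M*j)*M = j*M²)
q = -42 (q = -6*7 = -42)
q*a(1, V(b(-5, 3), -5)) = -42*(-5 - 1*(-5))*1² = -42*(-5 + 5) = -0 = -42*0 = 0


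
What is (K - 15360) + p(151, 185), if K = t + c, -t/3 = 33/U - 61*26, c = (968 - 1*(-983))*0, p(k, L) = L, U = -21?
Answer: -72886/7 ≈ -10412.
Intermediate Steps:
c = 0 (c = (968 + 983)*0 = 1951*0 = 0)
t = 33339/7 (t = -3*(33/(-21) - 61*26) = -3*(33*(-1/21) - 1586) = -3*(-11/7 - 1586) = -3*(-11113/7) = 33339/7 ≈ 4762.7)
K = 33339/7 (K = 33339/7 + 0 = 33339/7 ≈ 4762.7)
(K - 15360) + p(151, 185) = (33339/7 - 15360) + 185 = -74181/7 + 185 = -72886/7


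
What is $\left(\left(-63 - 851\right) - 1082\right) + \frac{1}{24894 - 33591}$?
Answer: $- \frac{17359213}{8697} \approx -1996.0$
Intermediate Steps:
$\left(\left(-63 - 851\right) - 1082\right) + \frac{1}{24894 - 33591} = \left(\left(-63 - 851\right) - 1082\right) + \frac{1}{-8697} = \left(-914 - 1082\right) - \frac{1}{8697} = -1996 - \frac{1}{8697} = - \frac{17359213}{8697}$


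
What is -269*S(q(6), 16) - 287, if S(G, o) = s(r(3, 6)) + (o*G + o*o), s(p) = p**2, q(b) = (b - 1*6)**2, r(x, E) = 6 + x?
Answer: -90940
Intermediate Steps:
q(b) = (-6 + b)**2 (q(b) = (b - 6)**2 = (-6 + b)**2)
S(G, o) = 81 + o**2 + G*o (S(G, o) = (6 + 3)**2 + (o*G + o*o) = 9**2 + (G*o + o**2) = 81 + (o**2 + G*o) = 81 + o**2 + G*o)
-269*S(q(6), 16) - 287 = -269*(81 + 16**2 + (-6 + 6)**2*16) - 287 = -269*(81 + 256 + 0**2*16) - 287 = -269*(81 + 256 + 0*16) - 287 = -269*(81 + 256 + 0) - 287 = -269*337 - 287 = -90653 - 287 = -90940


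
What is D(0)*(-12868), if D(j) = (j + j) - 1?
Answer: 12868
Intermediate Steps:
D(j) = -1 + 2*j (D(j) = 2*j - 1 = -1 + 2*j)
D(0)*(-12868) = (-1 + 2*0)*(-12868) = (-1 + 0)*(-12868) = -1*(-12868) = 12868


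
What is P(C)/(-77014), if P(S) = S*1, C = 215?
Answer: -215/77014 ≈ -0.0027917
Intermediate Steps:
P(S) = S
P(C)/(-77014) = 215/(-77014) = 215*(-1/77014) = -215/77014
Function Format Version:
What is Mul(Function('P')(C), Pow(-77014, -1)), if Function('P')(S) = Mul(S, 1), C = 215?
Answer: Rational(-215, 77014) ≈ -0.0027917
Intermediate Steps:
Function('P')(S) = S
Mul(Function('P')(C), Pow(-77014, -1)) = Mul(215, Pow(-77014, -1)) = Mul(215, Rational(-1, 77014)) = Rational(-215, 77014)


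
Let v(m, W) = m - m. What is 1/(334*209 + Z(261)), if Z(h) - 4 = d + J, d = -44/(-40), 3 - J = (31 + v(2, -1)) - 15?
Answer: 10/697981 ≈ 1.4327e-5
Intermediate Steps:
v(m, W) = 0
J = -13 (J = 3 - ((31 + 0) - 15) = 3 - (31 - 15) = 3 - 1*16 = 3 - 16 = -13)
d = 11/10 (d = -44*(-1/40) = 11/10 ≈ 1.1000)
Z(h) = -79/10 (Z(h) = 4 + (11/10 - 13) = 4 - 119/10 = -79/10)
1/(334*209 + Z(261)) = 1/(334*209 - 79/10) = 1/(69806 - 79/10) = 1/(697981/10) = 10/697981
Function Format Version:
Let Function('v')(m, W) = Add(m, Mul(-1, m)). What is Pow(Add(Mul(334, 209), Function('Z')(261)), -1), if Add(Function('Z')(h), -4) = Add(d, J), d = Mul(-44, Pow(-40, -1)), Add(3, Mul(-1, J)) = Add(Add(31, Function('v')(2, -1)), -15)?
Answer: Rational(10, 697981) ≈ 1.4327e-5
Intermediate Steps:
Function('v')(m, W) = 0
J = -13 (J = Add(3, Mul(-1, Add(Add(31, 0), -15))) = Add(3, Mul(-1, Add(31, -15))) = Add(3, Mul(-1, 16)) = Add(3, -16) = -13)
d = Rational(11, 10) (d = Mul(-44, Rational(-1, 40)) = Rational(11, 10) ≈ 1.1000)
Function('Z')(h) = Rational(-79, 10) (Function('Z')(h) = Add(4, Add(Rational(11, 10), -13)) = Add(4, Rational(-119, 10)) = Rational(-79, 10))
Pow(Add(Mul(334, 209), Function('Z')(261)), -1) = Pow(Add(Mul(334, 209), Rational(-79, 10)), -1) = Pow(Add(69806, Rational(-79, 10)), -1) = Pow(Rational(697981, 10), -1) = Rational(10, 697981)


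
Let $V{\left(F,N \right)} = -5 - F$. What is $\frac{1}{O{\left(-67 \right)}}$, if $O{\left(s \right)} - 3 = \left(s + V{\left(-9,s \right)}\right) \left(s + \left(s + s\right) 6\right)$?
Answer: $\frac{1}{54876} \approx 1.8223 \cdot 10^{-5}$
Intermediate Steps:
$O{\left(s \right)} = 3 + 13 s \left(4 + s\right)$ ($O{\left(s \right)} = 3 + \left(s - -4\right) \left(s + \left(s + s\right) 6\right) = 3 + \left(s + \left(-5 + 9\right)\right) \left(s + 2 s 6\right) = 3 + \left(s + 4\right) \left(s + 12 s\right) = 3 + \left(4 + s\right) 13 s = 3 + 13 s \left(4 + s\right)$)
$\frac{1}{O{\left(-67 \right)}} = \frac{1}{3 + 13 \left(-67\right)^{2} + 52 \left(-67\right)} = \frac{1}{3 + 13 \cdot 4489 - 3484} = \frac{1}{3 + 58357 - 3484} = \frac{1}{54876}$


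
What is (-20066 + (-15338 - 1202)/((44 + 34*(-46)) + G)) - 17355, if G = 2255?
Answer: -5504195/147 ≈ -37444.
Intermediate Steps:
(-20066 + (-15338 - 1202)/((44 + 34*(-46)) + G)) - 17355 = (-20066 + (-15338 - 1202)/((44 + 34*(-46)) + 2255)) - 17355 = (-20066 - 16540/((44 - 1564) + 2255)) - 17355 = (-20066 - 16540/(-1520 + 2255)) - 17355 = (-20066 - 16540/735) - 17355 = (-20066 - 16540*1/735) - 17355 = (-20066 - 3308/147) - 17355 = -2953010/147 - 17355 = -5504195/147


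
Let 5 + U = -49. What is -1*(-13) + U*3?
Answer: -149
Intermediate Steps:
U = -54 (U = -5 - 49 = -54)
-1*(-13) + U*3 = -1*(-13) - 54*3 = 13 - 162 = -149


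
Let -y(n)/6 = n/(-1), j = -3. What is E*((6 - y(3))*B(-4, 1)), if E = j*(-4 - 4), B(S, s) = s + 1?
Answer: -576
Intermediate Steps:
B(S, s) = 1 + s
y(n) = 6*n (y(n) = -6*n/(-1) = -6*n*(-1) = -(-6)*n = 6*n)
E = 24 (E = -3*(-4 - 4) = -3*(-8) = 24)
E*((6 - y(3))*B(-4, 1)) = 24*((6 - 6*3)*(1 + 1)) = 24*((6 - 1*18)*2) = 24*((6 - 18)*2) = 24*(-12*2) = 24*(-24) = -576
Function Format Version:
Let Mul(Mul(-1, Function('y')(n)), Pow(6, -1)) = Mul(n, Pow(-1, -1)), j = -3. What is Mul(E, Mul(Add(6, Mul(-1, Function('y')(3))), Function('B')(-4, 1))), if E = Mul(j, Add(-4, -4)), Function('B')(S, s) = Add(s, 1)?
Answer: -576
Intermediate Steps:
Function('B')(S, s) = Add(1, s)
Function('y')(n) = Mul(6, n) (Function('y')(n) = Mul(-6, Mul(n, Pow(-1, -1))) = Mul(-6, Mul(n, -1)) = Mul(-6, Mul(-1, n)) = Mul(6, n))
E = 24 (E = Mul(-3, Add(-4, -4)) = Mul(-3, -8) = 24)
Mul(E, Mul(Add(6, Mul(-1, Function('y')(3))), Function('B')(-4, 1))) = Mul(24, Mul(Add(6, Mul(-1, Mul(6, 3))), Add(1, 1))) = Mul(24, Mul(Add(6, Mul(-1, 18)), 2)) = Mul(24, Mul(Add(6, -18), 2)) = Mul(24, Mul(-12, 2)) = Mul(24, -24) = -576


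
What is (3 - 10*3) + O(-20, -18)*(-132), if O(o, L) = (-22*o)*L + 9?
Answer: 1044225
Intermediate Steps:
O(o, L) = 9 - 22*L*o (O(o, L) = -22*L*o + 9 = 9 - 22*L*o)
(3 - 10*3) + O(-20, -18)*(-132) = (3 - 10*3) + (9 - 22*(-18)*(-20))*(-132) = (3 - 30) + (9 - 7920)*(-132) = -27 - 7911*(-132) = -27 + 1044252 = 1044225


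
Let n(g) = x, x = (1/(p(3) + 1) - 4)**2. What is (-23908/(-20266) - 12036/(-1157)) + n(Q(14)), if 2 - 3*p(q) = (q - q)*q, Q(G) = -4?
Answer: 6782990759/293097025 ≈ 23.142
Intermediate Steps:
p(q) = 2/3 (p(q) = 2/3 - (q - q)*q/3 = 2/3 - 0*q = 2/3 - 1/3*0 = 2/3 + 0 = 2/3)
x = 289/25 (x = (1/(2/3 + 1) - 4)**2 = (1/(5/3) - 4)**2 = (3/5 - 4)**2 = (-17/5)**2 = 289/25 ≈ 11.560)
n(g) = 289/25
(-23908/(-20266) - 12036/(-1157)) + n(Q(14)) = (-23908/(-20266) - 12036/(-1157)) + 289/25 = (-23908*(-1/20266) - 12036*(-1/1157)) + 289/25 = (11954/10133 + 12036/1157) + 289/25 = 135791566/11723881 + 289/25 = 6782990759/293097025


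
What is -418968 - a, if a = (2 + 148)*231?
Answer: -453618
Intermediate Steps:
a = 34650 (a = 150*231 = 34650)
-418968 - a = -418968 - 1*34650 = -418968 - 34650 = -453618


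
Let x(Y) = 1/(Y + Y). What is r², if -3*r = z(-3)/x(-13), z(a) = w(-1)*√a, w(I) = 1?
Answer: -676/3 ≈ -225.33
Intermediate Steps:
z(a) = √a (z(a) = 1*√a = √a)
x(Y) = 1/(2*Y)
r = 26*I*√3/3 (r = -√(-3)/(3*((½)/(-13))) = -I*√3/(3*((½)*(-1/13))) = -I*√3/(3*(-1/26)) = -I*√3*(-26)/3 = -(-26)*I*√3/3 = 26*I*√3/3 ≈ 15.011*I)
r² = (26*I*√3/3)² = -676/3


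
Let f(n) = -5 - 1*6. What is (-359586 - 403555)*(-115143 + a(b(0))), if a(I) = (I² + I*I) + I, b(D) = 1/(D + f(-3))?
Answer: 10632318511992/121 ≈ 8.7870e+10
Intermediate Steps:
f(n) = -11 (f(n) = -5 - 6 = -11)
b(D) = 1/(-11 + D) (b(D) = 1/(D - 11) = 1/(-11 + D))
a(I) = I + 2*I² (a(I) = (I² + I²) + I = 2*I² + I = I + 2*I²)
(-359586 - 403555)*(-115143 + a(b(0))) = (-359586 - 403555)*(-115143 + (1 + 2/(-11 + 0))/(-11 + 0)) = -763141*(-115143 + (1 + 2/(-11))/(-11)) = -763141*(-115143 - (1 + 2*(-1/11))/11) = -763141*(-115143 - (1 - 2/11)/11) = -763141*(-115143 - 1/11*9/11) = -763141*(-115143 - 9/121) = -763141*(-13932312/121) = 10632318511992/121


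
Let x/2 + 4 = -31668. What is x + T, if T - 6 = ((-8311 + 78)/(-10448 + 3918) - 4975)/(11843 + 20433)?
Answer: -13349293769157/210762280 ≈ -63338.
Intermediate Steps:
x = -63344 (x = -8 + 2*(-31668) = -8 - 63336 = -63344)
T = 1232095163/210762280 (T = 6 + ((-8311 + 78)/(-10448 + 3918) - 4975)/(11843 + 20433) = 6 + (-8233/(-6530) - 4975)/32276 = 6 + (-8233*(-1/6530) - 4975)*(1/32276) = 6 + (8233/6530 - 4975)*(1/32276) = 6 - 32478517/6530*1/32276 = 6 - 32478517/210762280 = 1232095163/210762280 ≈ 5.8459)
x + T = -63344 + 1232095163/210762280 = -13349293769157/210762280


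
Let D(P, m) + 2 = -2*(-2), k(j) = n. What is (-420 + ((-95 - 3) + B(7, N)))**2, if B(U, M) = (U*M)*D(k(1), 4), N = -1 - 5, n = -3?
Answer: 362404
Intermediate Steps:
k(j) = -3
N = -6
D(P, m) = 2 (D(P, m) = -2 - 2*(-2) = -2 + 4 = 2)
B(U, M) = 2*M*U (B(U, M) = (U*M)*2 = (M*U)*2 = 2*M*U)
(-420 + ((-95 - 3) + B(7, N)))**2 = (-420 + ((-95 - 3) + 2*(-6)*7))**2 = (-420 + (-98 - 84))**2 = (-420 - 182)**2 = (-602)**2 = 362404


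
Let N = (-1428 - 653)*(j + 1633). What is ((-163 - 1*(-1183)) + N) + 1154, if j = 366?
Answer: -4157745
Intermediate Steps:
N = -4159919 (N = (-1428 - 653)*(366 + 1633) = -2081*1999 = -4159919)
((-163 - 1*(-1183)) + N) + 1154 = ((-163 - 1*(-1183)) - 4159919) + 1154 = ((-163 + 1183) - 4159919) + 1154 = (1020 - 4159919) + 1154 = -4158899 + 1154 = -4157745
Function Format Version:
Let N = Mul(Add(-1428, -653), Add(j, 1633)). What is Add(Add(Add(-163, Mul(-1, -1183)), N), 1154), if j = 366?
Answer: -4157745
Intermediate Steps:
N = -4159919 (N = Mul(Add(-1428, -653), Add(366, 1633)) = Mul(-2081, 1999) = -4159919)
Add(Add(Add(-163, Mul(-1, -1183)), N), 1154) = Add(Add(Add(-163, Mul(-1, -1183)), -4159919), 1154) = Add(Add(Add(-163, 1183), -4159919), 1154) = Add(Add(1020, -4159919), 1154) = Add(-4158899, 1154) = -4157745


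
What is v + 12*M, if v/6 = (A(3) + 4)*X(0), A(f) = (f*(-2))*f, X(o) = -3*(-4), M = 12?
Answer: -864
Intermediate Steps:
X(o) = 12
A(f) = -2*f² (A(f) = (-2*f)*f = -2*f²)
v = -1008 (v = 6*((-2*3² + 4)*12) = 6*((-2*9 + 4)*12) = 6*((-18 + 4)*12) = 6*(-14*12) = 6*(-168) = -1008)
v + 12*M = -1008 + 12*12 = -1008 + 144 = -864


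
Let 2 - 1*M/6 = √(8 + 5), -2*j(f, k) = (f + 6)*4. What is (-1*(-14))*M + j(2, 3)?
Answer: 152 - 84*√13 ≈ -150.87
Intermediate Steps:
j(f, k) = -12 - 2*f (j(f, k) = -(f + 6)*4/2 = -(6 + f)*4/2 = -(24 + 4*f)/2 = -12 - 2*f)
M = 12 - 6*√13 (M = 12 - 6*√(8 + 5) = 12 - 6*√13 ≈ -9.6333)
(-1*(-14))*M + j(2, 3) = (-1*(-14))*(12 - 6*√13) + (-12 - 2*2) = 14*(12 - 6*√13) + (-12 - 4) = (168 - 84*√13) - 16 = 152 - 84*√13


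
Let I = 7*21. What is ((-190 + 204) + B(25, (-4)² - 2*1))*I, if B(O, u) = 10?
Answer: 3528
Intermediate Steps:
I = 147
((-190 + 204) + B(25, (-4)² - 2*1))*I = ((-190 + 204) + 10)*147 = (14 + 10)*147 = 24*147 = 3528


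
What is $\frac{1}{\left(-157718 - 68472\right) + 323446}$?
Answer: $\frac{1}{97256} \approx 1.0282 \cdot 10^{-5}$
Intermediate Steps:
$\frac{1}{\left(-157718 - 68472\right) + 323446} = \frac{1}{-226190 + 323446} = \frac{1}{97256}$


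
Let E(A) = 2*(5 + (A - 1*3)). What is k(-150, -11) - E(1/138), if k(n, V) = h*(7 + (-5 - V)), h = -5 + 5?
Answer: -277/69 ≈ -4.0145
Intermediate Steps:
h = 0
k(n, V) = 0 (k(n, V) = 0*(7 + (-5 - V)) = 0*(2 - V) = 0)
E(A) = 4 + 2*A (E(A) = 2*(5 + (A - 3)) = 2*(5 + (-3 + A)) = 2*(2 + A) = 4 + 2*A)
k(-150, -11) - E(1/138) = 0 - (4 + 2/138) = 0 - (4 + 2*(1/138)) = 0 - (4 + 1/69) = 0 - 1*277/69 = 0 - 277/69 = -277/69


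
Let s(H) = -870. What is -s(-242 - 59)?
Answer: 870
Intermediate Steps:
-s(-242 - 59) = -1*(-870) = 870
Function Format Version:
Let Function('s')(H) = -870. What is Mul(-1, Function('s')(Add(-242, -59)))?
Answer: 870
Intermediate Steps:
Mul(-1, Function('s')(Add(-242, -59))) = Mul(-1, -870) = 870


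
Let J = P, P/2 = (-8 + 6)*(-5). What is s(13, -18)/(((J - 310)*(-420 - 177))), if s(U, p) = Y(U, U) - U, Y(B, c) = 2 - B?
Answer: -4/28855 ≈ -0.00013862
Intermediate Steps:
P = 20 (P = 2*((-8 + 6)*(-5)) = 2*(-2*(-5)) = 2*10 = 20)
J = 20
s(U, p) = 2 - 2*U (s(U, p) = (2 - U) - U = 2 - 2*U)
s(13, -18)/(((J - 310)*(-420 - 177))) = (2 - 2*13)/(((20 - 310)*(-420 - 177))) = (2 - 26)/((-290*(-597))) = -24/173130 = -24*1/173130 = -4/28855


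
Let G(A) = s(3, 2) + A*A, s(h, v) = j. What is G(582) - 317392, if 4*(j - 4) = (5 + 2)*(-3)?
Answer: 85323/4 ≈ 21331.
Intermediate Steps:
j = -5/4 (j = 4 + ((5 + 2)*(-3))/4 = 4 + (7*(-3))/4 = 4 + (¼)*(-21) = 4 - 21/4 = -5/4 ≈ -1.2500)
s(h, v) = -5/4
G(A) = -5/4 + A² (G(A) = -5/4 + A*A = -5/4 + A²)
G(582) - 317392 = (-5/4 + 582²) - 317392 = (-5/4 + 338724) - 317392 = 1354891/4 - 317392 = 85323/4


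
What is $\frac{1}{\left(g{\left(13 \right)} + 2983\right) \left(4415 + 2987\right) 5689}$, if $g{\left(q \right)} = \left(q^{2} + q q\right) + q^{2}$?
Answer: $\frac{1}{146963823220} \approx 6.8044 \cdot 10^{-12}$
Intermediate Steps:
$g{\left(q \right)} = 3 q^{2}$ ($g{\left(q \right)} = \left(q^{2} + q^{2}\right) + q^{2} = 2 q^{2} + q^{2} = 3 q^{2}$)
$\frac{1}{\left(g{\left(13 \right)} + 2983\right) \left(4415 + 2987\right) 5689} = \frac{1}{\left(3 \cdot 13^{2} + 2983\right) \left(4415 + 2987\right) 5689} = \frac{1}{\left(3 \cdot 169 + 2983\right) 7402} \cdot \frac{1}{5689} = \frac{1}{\left(507 + 2983\right) 7402} \cdot \frac{1}{5689} = \frac{1}{3490 \cdot 7402} \cdot \frac{1}{5689} = \frac{1}{25832980} \cdot \frac{1}{5689} = \frac{1}{146963823220}$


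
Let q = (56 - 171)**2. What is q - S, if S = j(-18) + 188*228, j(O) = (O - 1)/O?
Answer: -533521/18 ≈ -29640.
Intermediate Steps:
j(O) = (-1 + O)/O
q = 13225 (q = (-115)**2 = 13225)
S = 771571/18 (S = (-1 - 18)/(-18) + 188*228 = -1/18*(-19) + 42864 = 19/18 + 42864 = 771571/18 ≈ 42865.)
q - S = 13225 - 1*771571/18 = 13225 - 771571/18 = -533521/18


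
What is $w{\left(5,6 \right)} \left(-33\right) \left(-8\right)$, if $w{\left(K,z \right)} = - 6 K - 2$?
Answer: $-8448$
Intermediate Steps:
$w{\left(K,z \right)} = -2 - 6 K$
$w{\left(5,6 \right)} \left(-33\right) \left(-8\right) = \left(-2 - 30\right) \left(-33\right) \left(-8\right) = \left(-32\right) \left(-33\right) \left(-8\right) = 1056 \left(-8\right) = -8448$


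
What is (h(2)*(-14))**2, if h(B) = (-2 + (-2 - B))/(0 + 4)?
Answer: 441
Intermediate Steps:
h(B) = -1 - B/4 (h(B) = (-4 - B)/4 = (-4 - B)*(1/4) = -1 - B/4)
(h(2)*(-14))**2 = ((-1 - 1/4*2)*(-14))**2 = ((-1 - 1/2)*(-14))**2 = (-3/2*(-14))**2 = 21**2 = 441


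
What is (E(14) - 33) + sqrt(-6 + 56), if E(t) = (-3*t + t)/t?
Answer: -35 + 5*sqrt(2) ≈ -27.929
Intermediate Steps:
E(t) = -2 (E(t) = (-2*t)/t = -2)
(E(14) - 33) + sqrt(-6 + 56) = (-2 - 33) + sqrt(-6 + 56) = -35 + sqrt(50) = -35 + 5*sqrt(2)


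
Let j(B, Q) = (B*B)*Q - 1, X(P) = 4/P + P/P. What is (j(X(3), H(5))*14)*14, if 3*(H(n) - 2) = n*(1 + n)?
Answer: 37828/3 ≈ 12609.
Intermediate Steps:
X(P) = 1 + 4/P (X(P) = 4/P + 1 = 1 + 4/P)
H(n) = 2 + n*(1 + n)/3 (H(n) = 2 + (n*(1 + n))/3 = 2 + n*(1 + n)/3)
j(B, Q) = -1 + Q*B² (j(B, Q) = B²*Q - 1 = Q*B² - 1 = -1 + Q*B²)
(j(X(3), H(5))*14)*14 = ((-1 + (2 + (⅓)*5 + (⅓)*5²)*((4 + 3)/3)²)*14)*14 = ((-1 + (2 + 5/3 + (⅓)*25)*((⅓)*7)²)*14)*14 = ((-1 + (2 + 5/3 + 25/3)*(7/3)²)*14)*14 = ((-1 + 12*(49/9))*14)*14 = ((-1 + 196/3)*14)*14 = ((193/3)*14)*14 = (2702/3)*14 = 37828/3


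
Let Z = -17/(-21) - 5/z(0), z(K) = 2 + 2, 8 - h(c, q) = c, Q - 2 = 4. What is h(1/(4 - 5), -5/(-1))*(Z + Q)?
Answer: 1401/28 ≈ 50.036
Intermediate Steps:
Q = 6 (Q = 2 + 4 = 6)
h(c, q) = 8 - c
z(K) = 4
Z = -37/84 (Z = -17/(-21) - 5/4 = -17*(-1/21) - 5*¼ = 17/21 - 5/4 = -37/84 ≈ -0.44048)
h(1/(4 - 5), -5/(-1))*(Z + Q) = (8 - 1/(4 - 5))*(-37/84 + 6) = (8 - 1/(-1))*(467/84) = (8 - 1*(-1))*(467/84) = (8 + 1)*(467/84) = 9*(467/84) = 1401/28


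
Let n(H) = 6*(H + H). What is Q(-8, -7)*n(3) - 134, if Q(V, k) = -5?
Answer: -314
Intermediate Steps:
n(H) = 12*H (n(H) = 6*(2*H) = 12*H)
Q(-8, -7)*n(3) - 134 = -60*3 - 134 = -5*36 - 134 = -180 - 134 = -314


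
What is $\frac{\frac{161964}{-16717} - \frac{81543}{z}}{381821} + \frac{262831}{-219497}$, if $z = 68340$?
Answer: $- \frac{3474290362718276879}{2901401135168066420} \approx -1.1975$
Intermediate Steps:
$\frac{\frac{161964}{-16717} - \frac{81543}{z}}{381821} + \frac{262831}{-219497} = \frac{\frac{161964}{-16717} - \frac{81543}{68340}}{381821} + \frac{262831}{-219497} = \left(161964 \left(- \frac{1}{16717}\right) - \frac{27181}{22780}\right) \frac{1}{381821} + 262831 \left(- \frac{1}{219497}\right) = \left(- \frac{161964}{16717} - \frac{27181}{22780}\right) \frac{1}{381821} - \frac{262831}{219497} = \left(- \frac{4143924697}{380813260}\right) \frac{1}{381821} - \frac{262831}{219497} = - \frac{376720427}{13218409067860} - \frac{262831}{219497} = - \frac{3474290362718276879}{2901401135168066420}$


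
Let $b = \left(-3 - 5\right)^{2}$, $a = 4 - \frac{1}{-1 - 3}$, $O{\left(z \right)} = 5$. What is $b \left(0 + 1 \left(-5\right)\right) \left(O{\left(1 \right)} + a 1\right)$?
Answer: $-2960$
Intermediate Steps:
$a = \frac{17}{4}$ ($a = 4 - \frac{1}{-4} = 4 - - \frac{1}{4} = 4 + \frac{1}{4} = \frac{17}{4} \approx 4.25$)
$b = 64$ ($b = \left(-8\right)^{2} = 64$)
$b \left(0 + 1 \left(-5\right)\right) \left(O{\left(1 \right)} + a 1\right) = 64 \left(0 + 1 \left(-5\right)\right) \left(5 + \frac{17}{4} \cdot 1\right) = 64 \left(0 - 5\right) \left(5 + \frac{17}{4}\right) = 64 \left(-5\right) \frac{37}{4} = \left(-320\right) \frac{37}{4} = -2960$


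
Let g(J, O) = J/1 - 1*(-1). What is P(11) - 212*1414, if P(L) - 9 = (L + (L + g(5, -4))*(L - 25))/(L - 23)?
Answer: -3596881/12 ≈ -2.9974e+5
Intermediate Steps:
g(J, O) = 1 + J (g(J, O) = J*1 + 1 = J + 1 = 1 + J)
P(L) = 9 + (L + (-25 + L)*(6 + L))/(-23 + L) (P(L) = 9 + (L + (L + (1 + 5))*(L - 25))/(L - 23) = 9 + (L + (L + 6)*(-25 + L))/(-23 + L) = 9 + (L + (6 + L)*(-25 + L))/(-23 + L) = 9 + (L + (-25 + L)*(6 + L))/(-23 + L))
P(11) - 212*1414 = (-357 + 11² - 9*11)/(-23 + 11) - 212*1414 = (-357 + 121 - 99)/(-12) - 299768 = -1/12*(-335) - 299768 = 335/12 - 299768 = -3596881/12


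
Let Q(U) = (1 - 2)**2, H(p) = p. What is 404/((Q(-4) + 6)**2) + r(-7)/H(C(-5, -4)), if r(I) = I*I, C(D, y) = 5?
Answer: 4421/245 ≈ 18.045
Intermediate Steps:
Q(U) = 1 (Q(U) = (-1)**2 = 1)
r(I) = I**2
404/((Q(-4) + 6)**2) + r(-7)/H(C(-5, -4)) = 404/((1 + 6)**2) + (-7)**2/5 = 404/(7**2) + 49*(1/5) = 404/49 + 49/5 = 4421/245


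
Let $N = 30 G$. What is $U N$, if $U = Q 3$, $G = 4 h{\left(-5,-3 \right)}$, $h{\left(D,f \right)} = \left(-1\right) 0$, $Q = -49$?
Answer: $0$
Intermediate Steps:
$h{\left(D,f \right)} = 0$
$G = 0$ ($G = 4 \cdot 0 = 0$)
$U = -147$ ($U = \left(-49\right) 3 = -147$)
$N = 0$ ($N = 30 \cdot 0 = 0$)
$U N = \left(-147\right) 0 = 0$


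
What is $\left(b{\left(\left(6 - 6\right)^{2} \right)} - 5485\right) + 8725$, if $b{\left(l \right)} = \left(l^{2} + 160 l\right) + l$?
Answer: $3240$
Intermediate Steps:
$b{\left(l \right)} = l^{2} + 161 l$
$\left(b{\left(\left(6 - 6\right)^{2} \right)} - 5485\right) + 8725 = \left(\left(6 - 6\right)^{2} \left(161 + \left(6 - 6\right)^{2}\right) - 5485\right) + 8725 = \left(0^{2} \left(161 + 0^{2}\right) - 5485\right) + 8725 = \left(0 \left(161 + 0\right) - 5485\right) + 8725 = \left(0 \cdot 161 - 5485\right) + 8725 = \left(0 - 5485\right) + 8725 = -5485 + 8725 = 3240$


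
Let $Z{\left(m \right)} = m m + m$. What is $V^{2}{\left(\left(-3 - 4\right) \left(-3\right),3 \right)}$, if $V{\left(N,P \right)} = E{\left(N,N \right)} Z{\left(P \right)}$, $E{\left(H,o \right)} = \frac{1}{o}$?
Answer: $\frac{16}{49} \approx 0.32653$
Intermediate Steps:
$Z{\left(m \right)} = m + m^{2}$ ($Z{\left(m \right)} = m^{2} + m = m + m^{2}$)
$V{\left(N,P \right)} = \frac{P \left(1 + P\right)}{N}$
$V^{2}{\left(\left(-3 - 4\right) \left(-3\right),3 \right)} = \left(\frac{3 \left(1 + 3\right)}{\left(-3 - 4\right) \left(-3\right)}\right)^{2} = \left(3 \frac{1}{\left(-7\right) \left(-3\right)} 4\right)^{2} = \left(3 \cdot \frac{1}{21} \cdot 4\right)^{2} = \left(\frac{4}{7}\right)^{2} = \frac{16}{49}$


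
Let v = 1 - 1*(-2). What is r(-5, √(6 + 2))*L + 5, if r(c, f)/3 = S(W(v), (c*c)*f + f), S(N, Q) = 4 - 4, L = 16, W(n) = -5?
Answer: 5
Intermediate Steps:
v = 3 (v = 1 + 2 = 3)
S(N, Q) = 0
r(c, f) = 0 (r(c, f) = 3*0 = 0)
r(-5, √(6 + 2))*L + 5 = 0*16 + 5 = 0 + 5 = 5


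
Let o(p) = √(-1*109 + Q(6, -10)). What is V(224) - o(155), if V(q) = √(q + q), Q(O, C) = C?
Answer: 8*√7 - I*√119 ≈ 21.166 - 10.909*I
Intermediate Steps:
o(p) = I*√119 (o(p) = √(-1*109 - 10) = √(-109 - 10) = √(-119) = I*√119)
V(q) = √2*√q (V(q) = √(2*q) = √2*√q)
V(224) - o(155) = √2*√224 - I*√119 = √2*(4*√14) - I*√119 = 8*√7 - I*√119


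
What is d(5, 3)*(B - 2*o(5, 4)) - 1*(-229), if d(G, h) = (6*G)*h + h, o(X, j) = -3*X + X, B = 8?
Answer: 2833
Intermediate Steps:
o(X, j) = -2*X
d(G, h) = h + 6*G*h (d(G, h) = 6*G*h + h = h + 6*G*h)
d(5, 3)*(B - 2*o(5, 4)) - 1*(-229) = (3*(1 + 6*5))*(8 - (-4)*5) - 1*(-229) = (3*(1 + 30))*(8 - 2*(-10)) + 229 = (3*31)*(8 + 20) + 229 = 93*28 + 229 = 2604 + 229 = 2833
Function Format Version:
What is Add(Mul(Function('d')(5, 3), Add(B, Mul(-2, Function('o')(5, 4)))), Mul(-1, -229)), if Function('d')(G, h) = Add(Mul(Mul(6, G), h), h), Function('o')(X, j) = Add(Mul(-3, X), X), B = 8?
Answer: 2833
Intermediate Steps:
Function('o')(X, j) = Mul(-2, X)
Function('d')(G, h) = Add(h, Mul(6, G, h)) (Function('d')(G, h) = Add(Mul(6, G, h), h) = Add(h, Mul(6, G, h)))
Add(Mul(Function('d')(5, 3), Add(B, Mul(-2, Function('o')(5, 4)))), Mul(-1, -229)) = Add(Mul(Mul(3, Add(1, Mul(6, 5))), Add(8, Mul(-2, Mul(-2, 5)))), Mul(-1, -229)) = Add(Mul(Mul(3, Add(1, 30)), Add(8, Mul(-2, -10))), 229) = Add(Mul(Mul(3, 31), Add(8, 20)), 229) = Add(Mul(93, 28), 229) = Add(2604, 229) = 2833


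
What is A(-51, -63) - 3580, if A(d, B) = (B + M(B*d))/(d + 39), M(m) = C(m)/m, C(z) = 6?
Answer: -45942689/12852 ≈ -3574.8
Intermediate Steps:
M(m) = 6/m
A(d, B) = (B + 6/(B*d))/(39 + d) (A(d, B) = (B + 6/((B*d)))/(d + 39) = (B + 6*(1/(B*d)))/(39 + d) = (B + 6/(B*d))/(39 + d))
A(-51, -63) - 3580 = (6 - 51*(-63)²)/(-63*(-51)*(39 - 51)) - 3580 = -1/63*(-1/51)*(6 - 51*3969)/(-12) - 3580 = -1/63*(-1/51)*(-1/12)*(6 - 202419) - 3580 = -1/63*(-1/51)*(-1/12)*(-202413) - 3580 = 67471/12852 - 3580 = -45942689/12852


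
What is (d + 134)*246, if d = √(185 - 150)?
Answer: 32964 + 246*√35 ≈ 34419.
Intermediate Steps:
d = √35 ≈ 5.9161
(d + 134)*246 = (√35 + 134)*246 = (134 + √35)*246 = 32964 + 246*√35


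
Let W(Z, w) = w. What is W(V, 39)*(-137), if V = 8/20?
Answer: -5343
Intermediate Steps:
V = ⅖ (V = 8*(1/20) = ⅖ ≈ 0.40000)
W(V, 39)*(-137) = 39*(-137) = -5343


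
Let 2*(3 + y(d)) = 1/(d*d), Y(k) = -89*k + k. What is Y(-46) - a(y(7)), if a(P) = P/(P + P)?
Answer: 8095/2 ≈ 4047.5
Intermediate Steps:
Y(k) = -88*k
y(d) = -3 + 1/(2*d²) (y(d) = -3 + (1/(d*d))/2 = -3 + 1/(2*d²))
a(P) = ½ (a(P) = P/((2*P)) = P*(1/(2*P)) = ½)
Y(-46) - a(y(7)) = -88*(-46) - 1*½ = 4048 - ½ = 8095/2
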